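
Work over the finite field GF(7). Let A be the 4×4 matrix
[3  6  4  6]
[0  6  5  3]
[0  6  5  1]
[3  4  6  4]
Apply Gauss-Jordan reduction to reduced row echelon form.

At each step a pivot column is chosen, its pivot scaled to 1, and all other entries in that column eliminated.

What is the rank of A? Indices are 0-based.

step 1: normalize row 0 (÷3) = (1, 2, 6, 2)
  row 3: subtract 3×row0 = (0, 5, 2, 5)
step 2: normalize row 1 (÷6) = (0, 1, 2, 4)
  row 0: subtract 2×row1 = (1, 0, 2, 1)
  row 2: subtract 6×row1 = (0, 0, 0, 5)
  row 3: subtract 5×row1 = (0, 0, 6, 6)
step 3: exchange rows 2,3
step 3: normalize row 2 (÷6) = (0, 0, 1, 1)
  row 0: subtract 2×row2 = (1, 0, 0, 6)
  row 1: subtract 2×row2 = (0, 1, 0, 2)
step 4: normalize row 3 (÷5) = (0, 0, 0, 1)
  row 0: subtract 6×row3 = (1, 0, 0, 0)
  row 1: subtract 2×row3 = (0, 1, 0, 0)
  row 2: subtract 1×row3 = (0, 0, 1, 0)

rank = 4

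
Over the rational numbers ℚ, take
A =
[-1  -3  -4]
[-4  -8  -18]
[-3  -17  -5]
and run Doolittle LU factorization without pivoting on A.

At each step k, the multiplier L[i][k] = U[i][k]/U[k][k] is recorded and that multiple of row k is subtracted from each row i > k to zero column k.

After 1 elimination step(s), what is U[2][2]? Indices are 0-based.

k=0: U[0][0]=-1
  eliminate (1,0): mult=4, new row 1: (0, 4, -2); set L[1][0]=4
  eliminate (2,0): mult=3, new row 2: (0, -8, 7); set L[2][0]=3

U[2][2] = 7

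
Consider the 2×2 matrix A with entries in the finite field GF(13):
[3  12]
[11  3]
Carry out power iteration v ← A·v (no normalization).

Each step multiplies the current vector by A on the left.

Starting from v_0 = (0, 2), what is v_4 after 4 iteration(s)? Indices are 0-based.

v_0 = (0, 2).
v_1 = A·v_0 = (11, 6).
v_2 = A·v_1 = (1, 9).
v_3 = A·v_2 = (7, 12).
v_4 = A·v_3 = (9, 9).

v_4 = (9, 9)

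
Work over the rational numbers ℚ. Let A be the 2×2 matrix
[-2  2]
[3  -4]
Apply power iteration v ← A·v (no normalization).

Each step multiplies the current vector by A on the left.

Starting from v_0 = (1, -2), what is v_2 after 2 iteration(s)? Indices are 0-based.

v_0 = (1, -2).
v_1 = A·v_0 = (-6, 11).
v_2 = A·v_1 = (34, -62).

v_2 = (34, -62)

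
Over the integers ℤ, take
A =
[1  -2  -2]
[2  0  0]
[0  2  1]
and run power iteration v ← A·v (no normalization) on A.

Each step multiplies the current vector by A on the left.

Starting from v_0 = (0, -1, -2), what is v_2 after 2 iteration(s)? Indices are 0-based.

v_2 = (14, 12, -4)

v_0 = (0, -1, -2).
v_1 = A·v_0 = (6, 0, -4).
v_2 = A·v_1 = (14, 12, -4).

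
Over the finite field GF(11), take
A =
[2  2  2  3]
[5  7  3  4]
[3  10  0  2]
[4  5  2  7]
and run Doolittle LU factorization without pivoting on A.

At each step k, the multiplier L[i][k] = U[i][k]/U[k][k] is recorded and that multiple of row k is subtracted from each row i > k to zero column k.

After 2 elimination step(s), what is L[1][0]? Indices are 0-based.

k=0: U[0][0]=2
  eliminate (1,0): mult=8, new row 1: (0, 2, 9, 2); set L[1][0]=8
  eliminate (2,0): mult=7, new row 2: (0, 7, 8, 3); set L[2][0]=7
  eliminate (3,0): mult=2, new row 3: (0, 1, 9, 1); set L[3][0]=2
k=1: U[1][1]=2
  eliminate (2,1): mult=9, new row 2: (0, 0, 4, 7); set L[2][1]=9
  eliminate (3,1): mult=6, new row 3: (0, 0, 10, 0); set L[3][1]=6

L[1][0] = 8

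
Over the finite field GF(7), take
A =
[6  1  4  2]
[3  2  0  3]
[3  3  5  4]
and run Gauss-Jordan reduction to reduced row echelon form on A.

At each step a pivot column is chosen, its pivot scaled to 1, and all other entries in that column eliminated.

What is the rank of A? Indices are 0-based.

[1] R0 /= 6  ⇒  (1, 6, 3, 5)
     R1 -= 3·R0  ⇒  (0, 5, 5, 2)
     R2 -= 3·R0  ⇒  (0, 6, 3, 3)
[2] R1 /= 5  ⇒  (0, 1, 1, 6)
     R0 -= 6·R1  ⇒  (1, 0, 4, 4)
     R2 -= 6·R1  ⇒  (0, 0, 4, 2)
[3] R2 /= 4  ⇒  (0, 0, 1, 4)
     R0 -= 4·R2  ⇒  (1, 0, 0, 2)
     R1 -= 1·R2  ⇒  (0, 1, 0, 2)

rank = 3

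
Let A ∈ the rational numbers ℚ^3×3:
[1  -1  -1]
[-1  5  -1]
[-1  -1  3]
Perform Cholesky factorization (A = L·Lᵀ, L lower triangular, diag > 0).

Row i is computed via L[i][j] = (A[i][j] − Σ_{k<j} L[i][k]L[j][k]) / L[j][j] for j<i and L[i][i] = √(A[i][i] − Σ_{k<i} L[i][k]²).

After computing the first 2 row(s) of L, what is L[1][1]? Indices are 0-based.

Step 1: L[0][0] = √(1) = 1.
  L[1][0] = (-1) / L[0][0] = -1.
Step 2: L[1][1] = √(4) = 2.

L[1][1] = 2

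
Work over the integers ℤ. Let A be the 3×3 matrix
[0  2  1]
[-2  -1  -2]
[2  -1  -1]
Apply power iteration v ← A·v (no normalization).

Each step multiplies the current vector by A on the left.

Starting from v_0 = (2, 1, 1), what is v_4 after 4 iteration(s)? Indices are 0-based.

v_4 = (-22, 49, 37)

v_0 = (2, 1, 1).
v_1 = A·v_0 = (3, -7, 2).
v_2 = A·v_1 = (-12, -3, 11).
v_3 = A·v_2 = (5, 5, -32).
v_4 = A·v_3 = (-22, 49, 37).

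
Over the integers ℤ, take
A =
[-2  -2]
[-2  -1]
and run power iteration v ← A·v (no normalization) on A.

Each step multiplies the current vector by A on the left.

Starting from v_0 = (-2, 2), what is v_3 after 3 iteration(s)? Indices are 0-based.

v_0 = (-2, 2).
v_1 = A·v_0 = (0, 2).
v_2 = A·v_1 = (-4, -2).
v_3 = A·v_2 = (12, 10).

v_3 = (12, 10)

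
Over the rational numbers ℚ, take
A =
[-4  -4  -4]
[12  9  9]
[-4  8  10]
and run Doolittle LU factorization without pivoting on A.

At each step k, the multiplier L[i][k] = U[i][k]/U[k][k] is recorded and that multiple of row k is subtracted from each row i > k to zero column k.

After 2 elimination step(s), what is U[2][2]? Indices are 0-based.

k=0: U[0][0]=-4
  eliminate (1,0): mult=-3, new row 1: (0, -3, -3); set L[1][0]=-3
  eliminate (2,0): mult=1, new row 2: (0, 12, 14); set L[2][0]=1
k=1: U[1][1]=-3
  eliminate (2,1): mult=-4, new row 2: (0, 0, 2); set L[2][1]=-4

U[2][2] = 2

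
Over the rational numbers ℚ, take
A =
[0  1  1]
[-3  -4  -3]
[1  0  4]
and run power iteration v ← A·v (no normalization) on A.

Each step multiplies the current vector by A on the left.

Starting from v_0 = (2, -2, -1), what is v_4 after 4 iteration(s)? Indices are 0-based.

v_0 = (2, -2, -1).
v_1 = A·v_0 = (-3, 5, -2).
v_2 = A·v_1 = (3, -5, -11).
v_3 = A·v_2 = (-16, 44, -41).
v_4 = A·v_3 = (3, -5, -180).

v_4 = (3, -5, -180)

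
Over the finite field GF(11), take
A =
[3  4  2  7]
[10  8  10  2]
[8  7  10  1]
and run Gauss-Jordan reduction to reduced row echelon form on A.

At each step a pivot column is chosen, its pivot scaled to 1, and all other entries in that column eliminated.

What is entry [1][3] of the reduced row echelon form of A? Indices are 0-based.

M[1][3] = 9

step 1: normalize row 0 (÷3) = (1, 5, 8, 6)
  row 1: subtract 10×row0 = (0, 2, 7, 8)
  row 2: subtract 8×row0 = (0, 0, 1, 8)
step 2: normalize row 1 (÷2) = (0, 1, 9, 4)
  row 0: subtract 5×row1 = (1, 0, 7, 8)
step 3: normalize row 2 (÷1) = (0, 0, 1, 8)
  row 0: subtract 7×row2 = (1, 0, 0, 7)
  row 1: subtract 9×row2 = (0, 1, 0, 9)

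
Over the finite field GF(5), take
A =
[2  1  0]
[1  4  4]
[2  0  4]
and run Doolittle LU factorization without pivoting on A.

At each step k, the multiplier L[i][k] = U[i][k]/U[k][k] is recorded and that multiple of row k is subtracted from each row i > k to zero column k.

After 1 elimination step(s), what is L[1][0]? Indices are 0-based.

k=0: U[0][0]=2
  eliminate (1,0): mult=3, new row 1: (0, 1, 4); set L[1][0]=3
  eliminate (2,0): mult=1, new row 2: (0, 4, 4); set L[2][0]=1

L[1][0] = 3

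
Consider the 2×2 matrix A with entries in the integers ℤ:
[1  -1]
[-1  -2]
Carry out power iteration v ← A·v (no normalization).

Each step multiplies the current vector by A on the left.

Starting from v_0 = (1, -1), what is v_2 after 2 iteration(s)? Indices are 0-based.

v_0 = (1, -1).
v_1 = A·v_0 = (2, 1).
v_2 = A·v_1 = (1, -4).

v_2 = (1, -4)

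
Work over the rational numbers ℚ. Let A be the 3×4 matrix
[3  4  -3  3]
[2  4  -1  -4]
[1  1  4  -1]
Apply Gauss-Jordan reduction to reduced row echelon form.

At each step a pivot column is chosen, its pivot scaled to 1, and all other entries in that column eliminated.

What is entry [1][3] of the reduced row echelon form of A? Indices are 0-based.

step 1: normalize row 0 (÷3) = (1, 4/3, -1, 1)
  row 1: subtract 2×row0 = (0, 4/3, 1, -6)
  row 2: subtract 1×row0 = (0, -1/3, 5, -2)
step 2: normalize row 1 (÷4/3) = (0, 1, 3/4, -9/2)
  row 0: subtract 4/3×row1 = (1, 0, -2, 7)
  row 2: subtract -1/3×row1 = (0, 0, 21/4, -7/2)
step 3: normalize row 2 (÷21/4) = (0, 0, 1, -2/3)
  row 0: subtract -2×row2 = (1, 0, 0, 17/3)
  row 1: subtract 3/4×row2 = (0, 1, 0, -4)

M[1][3] = -4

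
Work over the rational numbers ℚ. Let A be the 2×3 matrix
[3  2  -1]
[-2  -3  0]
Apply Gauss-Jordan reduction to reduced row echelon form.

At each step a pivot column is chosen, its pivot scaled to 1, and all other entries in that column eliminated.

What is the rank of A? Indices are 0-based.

pivot(0,0)=3: scale R0 → (1, 2/3, -1/3)
  clear (1,0): R1 −= (-2)R0 → (0, -5/3, -2/3)
pivot(1,1)=-5/3: scale R1 → (0, 1, 2/5)
  clear (0,1): R0 −= (2/3)R1 → (1, 0, -3/5)

rank = 2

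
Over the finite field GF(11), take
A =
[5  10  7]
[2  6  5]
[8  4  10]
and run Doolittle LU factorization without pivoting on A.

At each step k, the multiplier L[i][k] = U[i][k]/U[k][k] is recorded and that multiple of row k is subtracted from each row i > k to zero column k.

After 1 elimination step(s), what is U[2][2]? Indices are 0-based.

U[2][2] = 1

[col 0] pivot 5
  R1 -= 7*R0 → (0, 2, 0)  (L[1][0] := 7)
  R2 -= 6*R0 → (0, 10, 1)  (L[2][0] := 6)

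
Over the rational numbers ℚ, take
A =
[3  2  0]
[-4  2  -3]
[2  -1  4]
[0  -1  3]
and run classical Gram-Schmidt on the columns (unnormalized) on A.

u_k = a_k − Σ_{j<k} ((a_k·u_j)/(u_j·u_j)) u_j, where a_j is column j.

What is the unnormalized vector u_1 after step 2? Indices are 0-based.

u_1 = (70/29, 42/29, -21/29, -1)

Step 1: u_0 = a_0 = (3, -4, 2, 0).
Step 2: u_1 = a_1 − (-4/29)·u_0 = (70/29, 42/29, -21/29, -1).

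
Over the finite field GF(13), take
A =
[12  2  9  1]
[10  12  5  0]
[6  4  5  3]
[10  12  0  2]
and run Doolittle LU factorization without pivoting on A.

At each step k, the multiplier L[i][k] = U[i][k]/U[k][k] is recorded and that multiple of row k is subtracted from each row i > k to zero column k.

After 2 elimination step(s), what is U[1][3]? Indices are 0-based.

U[1][3] = 10

Step 1: pivot at (0,0) is 12.
  row1 ← row1 − (3)·row0  ⇒  L[1][0]=3, U row1=(0, 6, 4, 10)
  row2 ← row2 − (7)·row0  ⇒  L[2][0]=7, U row2=(0, 3, 7, 9)
  row3 ← row3 − (3)·row0  ⇒  L[3][0]=3, U row3=(0, 6, 12, 12)
Step 2: pivot at (1,1) is 6.
  row2 ← row2 − (7)·row1  ⇒  L[2][1]=7, U row2=(0, 0, 5, 4)
  row3 ← row3 − (1)·row1  ⇒  L[3][1]=1, U row3=(0, 0, 8, 2)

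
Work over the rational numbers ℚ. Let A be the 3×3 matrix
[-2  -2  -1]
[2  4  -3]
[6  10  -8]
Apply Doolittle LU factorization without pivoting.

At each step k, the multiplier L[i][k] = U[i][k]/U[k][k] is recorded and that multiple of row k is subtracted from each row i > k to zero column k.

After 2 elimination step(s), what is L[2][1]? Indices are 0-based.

L[2][1] = 2

k=0: U[0][0]=-2
  eliminate (1,0): mult=-1, new row 1: (0, 2, -4); set L[1][0]=-1
  eliminate (2,0): mult=-3, new row 2: (0, 4, -11); set L[2][0]=-3
k=1: U[1][1]=2
  eliminate (2,1): mult=2, new row 2: (0, 0, -3); set L[2][1]=2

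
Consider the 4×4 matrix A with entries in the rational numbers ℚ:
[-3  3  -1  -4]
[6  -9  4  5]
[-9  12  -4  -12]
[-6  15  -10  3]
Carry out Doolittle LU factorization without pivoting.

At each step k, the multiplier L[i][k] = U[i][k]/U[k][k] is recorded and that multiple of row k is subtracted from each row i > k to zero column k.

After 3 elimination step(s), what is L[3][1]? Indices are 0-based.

L[3][1] = -3

k=0: U[0][0]=-3
  eliminate (1,0): mult=-2, new row 1: (0, -3, 2, -3); set L[1][0]=-2
  eliminate (2,0): mult=3, new row 2: (0, 3, -1, 0); set L[2][0]=3
  eliminate (3,0): mult=2, new row 3: (0, 9, -8, 11); set L[3][0]=2
k=1: U[1][1]=-3
  eliminate (2,1): mult=-1, new row 2: (0, 0, 1, -3); set L[2][1]=-1
  eliminate (3,1): mult=-3, new row 3: (0, 0, -2, 2); set L[3][1]=-3
k=2: U[2][2]=1
  eliminate (3,2): mult=-2, new row 3: (0, 0, 0, -4); set L[3][2]=-2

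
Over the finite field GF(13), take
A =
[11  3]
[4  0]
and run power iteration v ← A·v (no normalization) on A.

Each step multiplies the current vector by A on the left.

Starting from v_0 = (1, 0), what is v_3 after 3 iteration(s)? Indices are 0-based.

v_0 = (1, 0).
v_1 = A·v_0 = (11, 4).
v_2 = A·v_1 = (3, 5).
v_3 = A·v_2 = (9, 12).

v_3 = (9, 12)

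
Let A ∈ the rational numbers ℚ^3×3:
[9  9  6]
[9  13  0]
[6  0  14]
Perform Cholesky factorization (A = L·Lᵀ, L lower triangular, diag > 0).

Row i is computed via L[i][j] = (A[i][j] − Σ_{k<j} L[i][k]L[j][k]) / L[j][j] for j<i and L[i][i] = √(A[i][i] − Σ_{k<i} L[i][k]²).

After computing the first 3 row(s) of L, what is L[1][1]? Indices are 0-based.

L[1][1] = 2

Step 1: L[0][0] = √(9) = 3.
  L[1][0] = (9) / L[0][0] = 3.
Step 2: L[1][1] = √(4) = 2.
  L[2][0] = (6) / L[0][0] = 2.
  L[2][1] = (-6) / L[1][1] = -3.
Step 3: L[2][2] = √(1) = 1.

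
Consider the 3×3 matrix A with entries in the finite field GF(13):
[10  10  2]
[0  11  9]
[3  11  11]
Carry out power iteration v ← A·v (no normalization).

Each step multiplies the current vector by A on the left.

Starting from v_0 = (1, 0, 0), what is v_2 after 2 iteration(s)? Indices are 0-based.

v_2 = (2, 1, 11)

v_0 = (1, 0, 0).
v_1 = A·v_0 = (10, 0, 3).
v_2 = A·v_1 = (2, 1, 11).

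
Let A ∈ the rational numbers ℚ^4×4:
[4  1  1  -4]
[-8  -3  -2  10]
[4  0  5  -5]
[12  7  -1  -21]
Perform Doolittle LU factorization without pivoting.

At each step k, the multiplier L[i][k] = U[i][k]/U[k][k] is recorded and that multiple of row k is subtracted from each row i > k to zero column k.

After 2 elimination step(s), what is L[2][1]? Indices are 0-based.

L[2][1] = 1

Step 1: pivot at (0,0) is 4.
  row1 ← row1 − (-2)·row0  ⇒  L[1][0]=-2, U row1=(0, -1, 0, 2)
  row2 ← row2 − (1)·row0  ⇒  L[2][0]=1, U row2=(0, -1, 4, -1)
  row3 ← row3 − (3)·row0  ⇒  L[3][0]=3, U row3=(0, 4, -4, -9)
Step 2: pivot at (1,1) is -1.
  row2 ← row2 − (1)·row1  ⇒  L[2][1]=1, U row2=(0, 0, 4, -3)
  row3 ← row3 − (-4)·row1  ⇒  L[3][1]=-4, U row3=(0, 0, -4, -1)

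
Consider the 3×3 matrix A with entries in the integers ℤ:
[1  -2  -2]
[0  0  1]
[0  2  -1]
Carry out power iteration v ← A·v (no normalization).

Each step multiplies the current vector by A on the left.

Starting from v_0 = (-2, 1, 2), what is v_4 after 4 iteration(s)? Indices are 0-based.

v_4 = (-20, -4, 12)

v_0 = (-2, 1, 2).
v_1 = A·v_0 = (-8, 2, 0).
v_2 = A·v_1 = (-12, 0, 4).
v_3 = A·v_2 = (-20, 4, -4).
v_4 = A·v_3 = (-20, -4, 12).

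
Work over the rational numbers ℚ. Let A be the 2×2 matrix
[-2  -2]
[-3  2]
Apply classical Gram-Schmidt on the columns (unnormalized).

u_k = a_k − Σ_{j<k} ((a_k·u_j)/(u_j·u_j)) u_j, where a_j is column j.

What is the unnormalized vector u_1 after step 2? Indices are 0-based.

Step 1: u_0 = a_0 = (-2, -3).
Step 2: u_1 = a_1 − (-2/13)·u_0 = (-30/13, 20/13).

u_1 = (-30/13, 20/13)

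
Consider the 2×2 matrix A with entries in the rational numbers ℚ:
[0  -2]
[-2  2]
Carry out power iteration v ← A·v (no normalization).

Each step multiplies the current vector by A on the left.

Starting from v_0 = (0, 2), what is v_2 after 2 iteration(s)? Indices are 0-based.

v_2 = (-8, 16)

v_0 = (0, 2).
v_1 = A·v_0 = (-4, 4).
v_2 = A·v_1 = (-8, 16).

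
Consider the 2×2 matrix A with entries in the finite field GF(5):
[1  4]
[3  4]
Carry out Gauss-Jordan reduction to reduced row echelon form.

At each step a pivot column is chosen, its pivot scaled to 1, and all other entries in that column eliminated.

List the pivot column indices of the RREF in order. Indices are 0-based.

step 1: normalize row 0 (÷1) = (1, 4)
  row 1: subtract 3×row0 = (0, 2)
step 2: normalize row 1 (÷2) = (0, 1)
  row 0: subtract 4×row1 = (1, 0)

pivot columns: 0, 1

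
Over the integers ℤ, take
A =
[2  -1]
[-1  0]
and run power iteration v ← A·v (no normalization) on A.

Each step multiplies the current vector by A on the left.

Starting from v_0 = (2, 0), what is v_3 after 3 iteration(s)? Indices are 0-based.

v_3 = (24, -10)

v_0 = (2, 0).
v_1 = A·v_0 = (4, -2).
v_2 = A·v_1 = (10, -4).
v_3 = A·v_2 = (24, -10).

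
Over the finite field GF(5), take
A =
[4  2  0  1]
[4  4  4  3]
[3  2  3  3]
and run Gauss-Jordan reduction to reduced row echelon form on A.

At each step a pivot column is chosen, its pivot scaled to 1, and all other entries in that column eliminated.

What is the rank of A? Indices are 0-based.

[1] R0 /= 4  ⇒  (1, 3, 0, 4)
     R1 -= 4·R0  ⇒  (0, 2, 4, 2)
     R2 -= 3·R0  ⇒  (0, 3, 3, 1)
[2] R1 /= 2  ⇒  (0, 1, 2, 1)
     R0 -= 3·R1  ⇒  (1, 0, 4, 1)
     R2 -= 3·R1  ⇒  (0, 0, 2, 3)
[3] R2 /= 2  ⇒  (0, 0, 1, 4)
     R0 -= 4·R2  ⇒  (1, 0, 0, 0)
     R1 -= 2·R2  ⇒  (0, 1, 0, 3)

rank = 3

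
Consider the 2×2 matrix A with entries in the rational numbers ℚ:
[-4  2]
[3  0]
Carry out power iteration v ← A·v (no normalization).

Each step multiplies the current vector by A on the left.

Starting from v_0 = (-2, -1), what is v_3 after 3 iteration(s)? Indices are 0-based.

v_3 = (180, -108)

v_0 = (-2, -1).
v_1 = A·v_0 = (6, -6).
v_2 = A·v_1 = (-36, 18).
v_3 = A·v_2 = (180, -108).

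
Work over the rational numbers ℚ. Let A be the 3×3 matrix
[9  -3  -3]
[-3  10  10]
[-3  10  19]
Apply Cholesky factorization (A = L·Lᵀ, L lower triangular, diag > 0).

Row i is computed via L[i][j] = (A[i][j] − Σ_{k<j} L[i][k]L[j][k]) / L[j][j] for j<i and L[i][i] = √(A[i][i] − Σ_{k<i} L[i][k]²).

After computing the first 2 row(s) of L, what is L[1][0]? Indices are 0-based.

L[1][0] = -1

Step 1: L[0][0] = √(9) = 3.
  L[1][0] = (-3) / L[0][0] = -1.
Step 2: L[1][1] = √(9) = 3.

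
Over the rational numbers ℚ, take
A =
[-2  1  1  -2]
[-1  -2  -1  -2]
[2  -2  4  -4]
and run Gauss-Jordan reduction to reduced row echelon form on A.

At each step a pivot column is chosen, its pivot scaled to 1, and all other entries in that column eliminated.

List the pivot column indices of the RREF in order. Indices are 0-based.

pivot columns: 0, 1, 2

[1] R0 /= -2  ⇒  (1, -1/2, -1/2, 1)
     R1 -= -1·R0  ⇒  (0, -5/2, -3/2, -1)
     R2 -= 2·R0  ⇒  (0, -1, 5, -6)
[2] R1 /= -5/2  ⇒  (0, 1, 3/5, 2/5)
     R0 -= -1/2·R1  ⇒  (1, 0, -1/5, 6/5)
     R2 -= -1·R1  ⇒  (0, 0, 28/5, -28/5)
[3] R2 /= 28/5  ⇒  (0, 0, 1, -1)
     R0 -= -1/5·R2  ⇒  (1, 0, 0, 1)
     R1 -= 3/5·R2  ⇒  (0, 1, 0, 1)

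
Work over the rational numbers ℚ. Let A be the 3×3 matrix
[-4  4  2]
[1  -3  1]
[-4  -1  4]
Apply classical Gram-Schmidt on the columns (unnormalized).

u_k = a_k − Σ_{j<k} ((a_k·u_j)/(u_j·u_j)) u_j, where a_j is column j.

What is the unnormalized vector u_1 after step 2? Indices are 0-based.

Step 1: u_0 = a_0 = (-4, 1, -4).
Step 2: u_1 = a_1 − (-5/11)·u_0 = (24/11, -28/11, -31/11).

u_1 = (24/11, -28/11, -31/11)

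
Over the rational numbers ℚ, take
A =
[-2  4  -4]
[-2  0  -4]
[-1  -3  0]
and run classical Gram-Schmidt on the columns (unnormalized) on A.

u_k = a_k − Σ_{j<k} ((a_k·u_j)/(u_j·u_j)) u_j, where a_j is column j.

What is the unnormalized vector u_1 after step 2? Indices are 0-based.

Step 1: u_0 = a_0 = (-2, -2, -1).
Step 2: u_1 = a_1 − (-5/9)·u_0 = (26/9, -10/9, -32/9).

u_1 = (26/9, -10/9, -32/9)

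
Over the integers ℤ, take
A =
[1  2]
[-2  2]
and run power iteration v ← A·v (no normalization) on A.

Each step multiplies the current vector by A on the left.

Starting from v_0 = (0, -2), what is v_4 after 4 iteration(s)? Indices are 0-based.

v_4 = (36, 72)

v_0 = (0, -2).
v_1 = A·v_0 = (-4, -4).
v_2 = A·v_1 = (-12, 0).
v_3 = A·v_2 = (-12, 24).
v_4 = A·v_3 = (36, 72).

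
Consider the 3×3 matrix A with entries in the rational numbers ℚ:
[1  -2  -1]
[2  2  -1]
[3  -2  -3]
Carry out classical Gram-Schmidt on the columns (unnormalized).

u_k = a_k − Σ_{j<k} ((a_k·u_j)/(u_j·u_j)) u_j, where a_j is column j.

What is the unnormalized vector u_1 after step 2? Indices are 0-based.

Step 1: u_0 = a_0 = (1, 2, 3).
Step 2: u_1 = a_1 − (-2/7)·u_0 = (-12/7, 18/7, -8/7).

u_1 = (-12/7, 18/7, -8/7)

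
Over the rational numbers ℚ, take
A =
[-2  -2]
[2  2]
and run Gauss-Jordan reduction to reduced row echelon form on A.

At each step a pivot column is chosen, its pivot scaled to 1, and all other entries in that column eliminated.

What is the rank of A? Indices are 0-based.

[1] R0 /= -2  ⇒  (1, 1)
     R1 -= 2·R0  ⇒  (0, 0)
column 1 empty below row 1

rank = 1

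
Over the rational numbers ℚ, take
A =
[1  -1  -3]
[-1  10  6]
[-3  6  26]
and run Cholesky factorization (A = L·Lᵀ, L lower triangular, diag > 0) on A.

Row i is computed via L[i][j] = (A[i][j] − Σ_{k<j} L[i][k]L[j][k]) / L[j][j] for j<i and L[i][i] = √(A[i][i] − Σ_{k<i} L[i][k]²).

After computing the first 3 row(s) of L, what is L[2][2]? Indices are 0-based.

L[2][2] = 4

Step 1: L[0][0] = √(1) = 1.
  L[1][0] = (-1) / L[0][0] = -1.
Step 2: L[1][1] = √(9) = 3.
  L[2][0] = (-3) / L[0][0] = -3.
  L[2][1] = (3) / L[1][1] = 1.
Step 3: L[2][2] = √(16) = 4.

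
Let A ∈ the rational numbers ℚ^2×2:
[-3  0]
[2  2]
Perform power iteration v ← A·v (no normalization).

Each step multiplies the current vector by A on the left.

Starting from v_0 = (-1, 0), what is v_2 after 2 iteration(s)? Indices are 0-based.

v_2 = (-9, 2)

v_0 = (-1, 0).
v_1 = A·v_0 = (3, -2).
v_2 = A·v_1 = (-9, 2).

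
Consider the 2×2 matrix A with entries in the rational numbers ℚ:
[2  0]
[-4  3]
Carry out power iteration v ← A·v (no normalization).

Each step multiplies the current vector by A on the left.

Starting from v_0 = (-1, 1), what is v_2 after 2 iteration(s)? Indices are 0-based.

v_0 = (-1, 1).
v_1 = A·v_0 = (-2, 7).
v_2 = A·v_1 = (-4, 29).

v_2 = (-4, 29)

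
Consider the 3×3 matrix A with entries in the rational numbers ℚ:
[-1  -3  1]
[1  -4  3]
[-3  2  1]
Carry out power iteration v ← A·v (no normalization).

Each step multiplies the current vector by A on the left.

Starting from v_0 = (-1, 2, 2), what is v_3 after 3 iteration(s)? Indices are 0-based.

v_0 = (-1, 2, 2).
v_1 = A·v_0 = (-3, -3, 9).
v_2 = A·v_1 = (21, 36, 12).
v_3 = A·v_2 = (-117, -87, 21).

v_3 = (-117, -87, 21)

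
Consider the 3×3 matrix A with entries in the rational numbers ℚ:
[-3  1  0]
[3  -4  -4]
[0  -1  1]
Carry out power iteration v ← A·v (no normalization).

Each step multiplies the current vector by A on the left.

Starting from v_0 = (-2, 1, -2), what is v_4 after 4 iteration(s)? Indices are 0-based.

v_0 = (-2, 1, -2).
v_1 = A·v_0 = (7, -2, -3).
v_2 = A·v_1 = (-23, 41, -1).
v_3 = A·v_2 = (110, -229, -42).
v_4 = A·v_3 = (-559, 1414, 187).

v_4 = (-559, 1414, 187)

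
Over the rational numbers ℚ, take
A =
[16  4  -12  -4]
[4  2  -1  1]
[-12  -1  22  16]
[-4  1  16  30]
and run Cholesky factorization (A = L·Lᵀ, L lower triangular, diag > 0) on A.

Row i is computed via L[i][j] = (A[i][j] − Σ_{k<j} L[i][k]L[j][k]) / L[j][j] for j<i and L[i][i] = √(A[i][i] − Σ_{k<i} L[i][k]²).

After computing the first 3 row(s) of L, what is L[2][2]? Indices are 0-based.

L[2][2] = 3

Step 1: L[0][0] = √(16) = 4.
  L[1][0] = (4) / L[0][0] = 1.
Step 2: L[1][1] = √(1) = 1.
  L[2][0] = (-12) / L[0][0] = -3.
  L[2][1] = (2) / L[1][1] = 2.
Step 3: L[2][2] = √(9) = 3.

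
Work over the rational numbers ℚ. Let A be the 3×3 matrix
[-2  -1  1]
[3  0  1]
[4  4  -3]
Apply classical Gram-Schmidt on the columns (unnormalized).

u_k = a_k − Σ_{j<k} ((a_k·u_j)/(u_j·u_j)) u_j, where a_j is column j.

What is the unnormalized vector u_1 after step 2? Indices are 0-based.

u_1 = (7/29, -54/29, 44/29)

Step 1: u_0 = a_0 = (-2, 3, 4).
Step 2: u_1 = a_1 − (18/29)·u_0 = (7/29, -54/29, 44/29).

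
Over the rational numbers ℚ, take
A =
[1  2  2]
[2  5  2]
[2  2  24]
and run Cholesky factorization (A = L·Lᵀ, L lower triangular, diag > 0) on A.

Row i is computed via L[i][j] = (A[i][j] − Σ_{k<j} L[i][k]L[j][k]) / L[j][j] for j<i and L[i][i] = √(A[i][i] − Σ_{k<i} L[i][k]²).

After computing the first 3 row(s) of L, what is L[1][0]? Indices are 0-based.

L[1][0] = 2

Step 1: L[0][0] = √(1) = 1.
  L[1][0] = (2) / L[0][0] = 2.
Step 2: L[1][1] = √(1) = 1.
  L[2][0] = (2) / L[0][0] = 2.
  L[2][1] = (-2) / L[1][1] = -2.
Step 3: L[2][2] = √(16) = 4.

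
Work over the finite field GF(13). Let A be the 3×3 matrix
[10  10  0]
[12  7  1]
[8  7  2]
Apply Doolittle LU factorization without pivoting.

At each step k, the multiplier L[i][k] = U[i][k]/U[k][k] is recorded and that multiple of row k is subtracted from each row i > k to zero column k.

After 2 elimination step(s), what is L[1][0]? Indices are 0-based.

k=0: U[0][0]=10
  eliminate (1,0): mult=9, new row 1: (0, 8, 1); set L[1][0]=9
  eliminate (2,0): mult=6, new row 2: (0, 12, 2); set L[2][0]=6
k=1: U[1][1]=8
  eliminate (2,1): mult=8, new row 2: (0, 0, 7); set L[2][1]=8

L[1][0] = 9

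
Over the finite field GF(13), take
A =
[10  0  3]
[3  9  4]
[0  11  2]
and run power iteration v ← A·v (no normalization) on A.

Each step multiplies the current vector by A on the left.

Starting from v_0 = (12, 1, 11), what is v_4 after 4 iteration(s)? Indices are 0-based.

v_0 = (12, 1, 11).
v_1 = A·v_0 = (10, 11, 7).
v_2 = A·v_1 = (4, 1, 5).
v_3 = A·v_2 = (3, 2, 8).
v_4 = A·v_3 = (2, 7, 12).

v_4 = (2, 7, 12)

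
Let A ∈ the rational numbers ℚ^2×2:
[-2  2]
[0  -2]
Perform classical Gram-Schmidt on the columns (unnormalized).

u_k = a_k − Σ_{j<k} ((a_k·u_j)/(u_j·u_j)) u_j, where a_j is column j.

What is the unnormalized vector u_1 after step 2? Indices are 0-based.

Step 1: u_0 = a_0 = (-2, 0).
Step 2: u_1 = a_1 − (-1)·u_0 = (0, -2).

u_1 = (0, -2)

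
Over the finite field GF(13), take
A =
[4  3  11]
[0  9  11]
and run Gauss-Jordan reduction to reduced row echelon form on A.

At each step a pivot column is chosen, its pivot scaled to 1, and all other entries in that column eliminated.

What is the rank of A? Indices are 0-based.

pivot(0,0)=4: scale R0 → (1, 4, 6)
pivot(1,1)=9: scale R1 → (0, 1, 7)
  clear (0,1): R0 −= (4)R1 → (1, 0, 4)

rank = 2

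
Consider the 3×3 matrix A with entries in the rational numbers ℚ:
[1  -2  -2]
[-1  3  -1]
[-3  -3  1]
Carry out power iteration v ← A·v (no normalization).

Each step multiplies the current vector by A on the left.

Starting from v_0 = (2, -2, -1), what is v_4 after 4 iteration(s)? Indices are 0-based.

v_4 = (280, -408, 56)

v_0 = (2, -2, -1).
v_1 = A·v_0 = (8, -7, -1).
v_2 = A·v_1 = (24, -28, -4).
v_3 = A·v_2 = (88, -104, 8).
v_4 = A·v_3 = (280, -408, 56).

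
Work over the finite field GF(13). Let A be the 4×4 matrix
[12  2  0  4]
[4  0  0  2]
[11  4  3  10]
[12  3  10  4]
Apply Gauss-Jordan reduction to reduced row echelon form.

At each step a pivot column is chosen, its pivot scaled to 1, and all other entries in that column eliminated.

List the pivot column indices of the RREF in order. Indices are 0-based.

pivot columns: 0, 1, 2, 3

step 1: normalize row 0 (÷12) = (1, 11, 0, 9)
  row 1: subtract 4×row0 = (0, 8, 0, 5)
  row 2: subtract 11×row0 = (0, 0, 3, 2)
  row 3: subtract 12×row0 = (0, 1, 10, 0)
step 2: normalize row 1 (÷8) = (0, 1, 0, 12)
  row 0: subtract 11×row1 = (1, 0, 0, 7)
  row 3: subtract 1×row1 = (0, 0, 10, 1)
step 3: normalize row 2 (÷3) = (0, 0, 1, 5)
  row 3: subtract 10×row2 = (0, 0, 0, 3)
step 4: normalize row 3 (÷3) = (0, 0, 0, 1)
  row 0: subtract 7×row3 = (1, 0, 0, 0)
  row 1: subtract 12×row3 = (0, 1, 0, 0)
  row 2: subtract 5×row3 = (0, 0, 1, 0)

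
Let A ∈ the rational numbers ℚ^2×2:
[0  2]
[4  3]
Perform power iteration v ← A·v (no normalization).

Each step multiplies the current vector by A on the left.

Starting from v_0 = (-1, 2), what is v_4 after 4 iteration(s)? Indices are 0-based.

v_0 = (-1, 2).
v_1 = A·v_0 = (4, 2).
v_2 = A·v_1 = (4, 22).
v_3 = A·v_2 = (44, 82).
v_4 = A·v_3 = (164, 422).

v_4 = (164, 422)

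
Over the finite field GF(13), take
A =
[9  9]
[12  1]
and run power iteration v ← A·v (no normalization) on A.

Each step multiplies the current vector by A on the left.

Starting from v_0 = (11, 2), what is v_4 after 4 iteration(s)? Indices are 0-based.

v_0 = (11, 2).
v_1 = A·v_0 = (0, 4).
v_2 = A·v_1 = (10, 4).
v_3 = A·v_2 = (9, 7).
v_4 = A·v_3 = (1, 11).

v_4 = (1, 11)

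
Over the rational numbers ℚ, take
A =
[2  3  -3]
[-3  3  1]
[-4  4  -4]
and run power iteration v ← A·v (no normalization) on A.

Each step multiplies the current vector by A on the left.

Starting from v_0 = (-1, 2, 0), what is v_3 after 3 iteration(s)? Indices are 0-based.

v_3 = (163, 56, 224)

v_0 = (-1, 2, 0).
v_1 = A·v_0 = (4, 9, 12).
v_2 = A·v_1 = (-1, 27, -28).
v_3 = A·v_2 = (163, 56, 224).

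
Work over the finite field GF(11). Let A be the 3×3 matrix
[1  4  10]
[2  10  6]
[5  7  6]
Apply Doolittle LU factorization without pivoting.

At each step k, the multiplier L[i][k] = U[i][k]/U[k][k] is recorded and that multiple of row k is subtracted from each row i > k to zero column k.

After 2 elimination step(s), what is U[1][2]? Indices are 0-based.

Step 1: pivot at (0,0) is 1.
  row1 ← row1 − (2)·row0  ⇒  L[1][0]=2, U row1=(0, 2, 8)
  row2 ← row2 − (5)·row0  ⇒  L[2][0]=5, U row2=(0, 9, 0)
Step 2: pivot at (1,1) is 2.
  row2 ← row2 − (10)·row1  ⇒  L[2][1]=10, U row2=(0, 0, 8)

U[1][2] = 8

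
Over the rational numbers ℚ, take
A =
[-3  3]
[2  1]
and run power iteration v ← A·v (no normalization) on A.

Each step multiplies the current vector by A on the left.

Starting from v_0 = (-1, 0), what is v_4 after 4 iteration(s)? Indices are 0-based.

v_0 = (-1, 0).
v_1 = A·v_0 = (3, -2).
v_2 = A·v_1 = (-15, 4).
v_3 = A·v_2 = (57, -26).
v_4 = A·v_3 = (-249, 88).

v_4 = (-249, 88)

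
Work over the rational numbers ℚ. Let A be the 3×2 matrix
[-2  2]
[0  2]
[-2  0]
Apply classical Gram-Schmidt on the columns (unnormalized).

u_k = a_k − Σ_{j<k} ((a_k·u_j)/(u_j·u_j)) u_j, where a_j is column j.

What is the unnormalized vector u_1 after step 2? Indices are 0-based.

Step 1: u_0 = a_0 = (-2, 0, -2).
Step 2: u_1 = a_1 − (-1/2)·u_0 = (1, 2, -1).

u_1 = (1, 2, -1)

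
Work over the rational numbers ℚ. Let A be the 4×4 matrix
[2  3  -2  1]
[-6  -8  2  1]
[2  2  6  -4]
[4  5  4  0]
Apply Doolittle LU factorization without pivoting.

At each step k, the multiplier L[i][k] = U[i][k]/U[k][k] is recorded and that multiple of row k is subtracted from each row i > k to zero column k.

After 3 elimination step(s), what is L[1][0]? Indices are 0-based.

L[1][0] = -3

Step 1: pivot at (0,0) is 2.
  row1 ← row1 − (-3)·row0  ⇒  L[1][0]=-3, U row1=(0, 1, -4, 4)
  row2 ← row2 − (1)·row0  ⇒  L[2][0]=1, U row2=(0, -1, 8, -5)
  row3 ← row3 − (2)·row0  ⇒  L[3][0]=2, U row3=(0, -1, 8, -2)
Step 2: pivot at (1,1) is 1.
  row2 ← row2 − (-1)·row1  ⇒  L[2][1]=-1, U row2=(0, 0, 4, -1)
  row3 ← row3 − (-1)·row1  ⇒  L[3][1]=-1, U row3=(0, 0, 4, 2)
Step 3: pivot at (2,2) is 4.
  row3 ← row3 − (1)·row2  ⇒  L[3][2]=1, U row3=(0, 0, 0, 3)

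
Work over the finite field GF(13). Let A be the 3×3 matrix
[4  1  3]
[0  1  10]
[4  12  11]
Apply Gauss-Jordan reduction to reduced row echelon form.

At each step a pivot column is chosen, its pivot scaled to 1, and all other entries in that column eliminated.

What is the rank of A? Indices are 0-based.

[1] R0 /= 4  ⇒  (1, 10, 4)
     R2 -= 4·R0  ⇒  (0, 11, 8)
[2] R1 /= 1  ⇒  (0, 1, 10)
     R0 -= 10·R1  ⇒  (1, 0, 8)
     R2 -= 11·R1  ⇒  (0, 0, 2)
[3] R2 /= 2  ⇒  (0, 0, 1)
     R0 -= 8·R2  ⇒  (1, 0, 0)
     R1 -= 10·R2  ⇒  (0, 1, 0)

rank = 3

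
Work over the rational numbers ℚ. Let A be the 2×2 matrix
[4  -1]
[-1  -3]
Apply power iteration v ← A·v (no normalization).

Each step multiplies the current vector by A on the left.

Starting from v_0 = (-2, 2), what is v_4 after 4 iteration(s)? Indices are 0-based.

v_4 = (-634, 256)

v_0 = (-2, 2).
v_1 = A·v_0 = (-10, -4).
v_2 = A·v_1 = (-36, 22).
v_3 = A·v_2 = (-166, -30).
v_4 = A·v_3 = (-634, 256).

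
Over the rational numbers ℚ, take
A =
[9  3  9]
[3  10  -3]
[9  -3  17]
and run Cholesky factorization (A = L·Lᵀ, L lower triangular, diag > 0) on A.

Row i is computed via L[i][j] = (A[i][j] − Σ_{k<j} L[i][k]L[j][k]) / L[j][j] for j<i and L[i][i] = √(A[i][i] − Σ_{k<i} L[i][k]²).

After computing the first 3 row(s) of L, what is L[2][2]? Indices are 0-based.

Step 1: L[0][0] = √(9) = 3.
  L[1][0] = (3) / L[0][0] = 1.
Step 2: L[1][1] = √(9) = 3.
  L[2][0] = (9) / L[0][0] = 3.
  L[2][1] = (-6) / L[1][1] = -2.
Step 3: L[2][2] = √(4) = 2.

L[2][2] = 2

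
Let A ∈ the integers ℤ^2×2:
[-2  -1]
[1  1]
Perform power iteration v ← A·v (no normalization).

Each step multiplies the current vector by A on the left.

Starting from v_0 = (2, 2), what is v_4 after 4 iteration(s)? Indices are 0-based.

v_0 = (2, 2).
v_1 = A·v_0 = (-6, 4).
v_2 = A·v_1 = (8, -2).
v_3 = A·v_2 = (-14, 6).
v_4 = A·v_3 = (22, -8).

v_4 = (22, -8)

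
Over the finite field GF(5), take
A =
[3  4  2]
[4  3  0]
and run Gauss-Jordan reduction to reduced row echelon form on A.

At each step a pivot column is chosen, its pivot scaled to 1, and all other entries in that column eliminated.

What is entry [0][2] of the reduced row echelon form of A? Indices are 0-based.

M[0][2] = 2

pivot(0,0)=3: scale R0 → (1, 3, 4)
  clear (1,0): R1 −= (4)R0 → (0, 1, 4)
pivot(1,1)=1: scale R1 → (0, 1, 4)
  clear (0,1): R0 −= (3)R1 → (1, 0, 2)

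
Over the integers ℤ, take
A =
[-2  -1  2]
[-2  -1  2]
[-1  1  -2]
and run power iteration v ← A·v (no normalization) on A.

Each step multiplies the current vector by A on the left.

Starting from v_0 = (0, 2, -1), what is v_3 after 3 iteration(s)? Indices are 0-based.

v_0 = (0, 2, -1).
v_1 = A·v_0 = (-4, -4, 4).
v_2 = A·v_1 = (20, 20, -8).
v_3 = A·v_2 = (-76, -76, 16).

v_3 = (-76, -76, 16)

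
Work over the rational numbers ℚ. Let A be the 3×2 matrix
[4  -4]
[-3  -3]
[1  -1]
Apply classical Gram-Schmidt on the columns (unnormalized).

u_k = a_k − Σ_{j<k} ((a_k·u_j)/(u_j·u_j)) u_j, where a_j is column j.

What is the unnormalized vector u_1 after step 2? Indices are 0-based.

Step 1: u_0 = a_0 = (4, -3, 1).
Step 2: u_1 = a_1 − (-4/13)·u_0 = (-36/13, -51/13, -9/13).

u_1 = (-36/13, -51/13, -9/13)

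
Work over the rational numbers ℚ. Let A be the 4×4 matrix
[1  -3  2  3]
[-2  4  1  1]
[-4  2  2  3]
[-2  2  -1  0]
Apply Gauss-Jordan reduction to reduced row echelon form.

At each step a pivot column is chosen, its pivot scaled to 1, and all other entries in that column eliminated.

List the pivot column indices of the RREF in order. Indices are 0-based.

[1] R0 /= 1  ⇒  (1, -3, 2, 3)
     R1 -= -2·R0  ⇒  (0, -2, 5, 7)
     R2 -= -4·R0  ⇒  (0, -10, 10, 15)
     R3 -= -2·R0  ⇒  (0, -4, 3, 6)
[2] R1 /= -2  ⇒  (0, 1, -5/2, -7/2)
     R0 -= -3·R1  ⇒  (1, 0, -11/2, -15/2)
     R2 -= -10·R1  ⇒  (0, 0, -15, -20)
     R3 -= -4·R1  ⇒  (0, 0, -7, -8)
[3] R2 /= -15  ⇒  (0, 0, 1, 4/3)
     R0 -= -11/2·R2  ⇒  (1, 0, 0, -1/6)
     R1 -= -5/2·R2  ⇒  (0, 1, 0, -1/6)
     R3 -= -7·R2  ⇒  (0, 0, 0, 4/3)
[4] R3 /= 4/3  ⇒  (0, 0, 0, 1)
     R0 -= -1/6·R3  ⇒  (1, 0, 0, 0)
     R1 -= -1/6·R3  ⇒  (0, 1, 0, 0)
     R2 -= 4/3·R3  ⇒  (0, 0, 1, 0)

pivot columns: 0, 1, 2, 3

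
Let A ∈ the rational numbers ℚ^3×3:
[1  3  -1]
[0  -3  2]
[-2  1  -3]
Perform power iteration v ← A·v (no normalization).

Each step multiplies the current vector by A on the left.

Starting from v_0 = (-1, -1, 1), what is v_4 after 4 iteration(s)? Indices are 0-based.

v_0 = (-1, -1, 1).
v_1 = A·v_0 = (-5, 5, -2).
v_2 = A·v_1 = (12, -19, 21).
v_3 = A·v_2 = (-66, 99, -106).
v_4 = A·v_3 = (337, -509, 549).

v_4 = (337, -509, 549)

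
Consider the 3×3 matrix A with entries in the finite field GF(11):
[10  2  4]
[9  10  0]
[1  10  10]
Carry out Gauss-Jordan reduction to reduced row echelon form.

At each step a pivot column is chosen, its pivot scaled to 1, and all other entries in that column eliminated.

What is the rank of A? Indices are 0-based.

step 1: normalize row 0 (÷10) = (1, 9, 7)
  row 1: subtract 9×row0 = (0, 6, 3)
  row 2: subtract 1×row0 = (0, 1, 3)
step 2: normalize row 1 (÷6) = (0, 1, 6)
  row 0: subtract 9×row1 = (1, 0, 8)
  row 2: subtract 1×row1 = (0, 0, 8)
step 3: normalize row 2 (÷8) = (0, 0, 1)
  row 0: subtract 8×row2 = (1, 0, 0)
  row 1: subtract 6×row2 = (0, 1, 0)

rank = 3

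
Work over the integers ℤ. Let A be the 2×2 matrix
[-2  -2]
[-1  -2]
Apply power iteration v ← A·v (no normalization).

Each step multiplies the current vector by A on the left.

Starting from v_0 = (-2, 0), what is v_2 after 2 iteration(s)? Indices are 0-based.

v_0 = (-2, 0).
v_1 = A·v_0 = (4, 2).
v_2 = A·v_1 = (-12, -8).

v_2 = (-12, -8)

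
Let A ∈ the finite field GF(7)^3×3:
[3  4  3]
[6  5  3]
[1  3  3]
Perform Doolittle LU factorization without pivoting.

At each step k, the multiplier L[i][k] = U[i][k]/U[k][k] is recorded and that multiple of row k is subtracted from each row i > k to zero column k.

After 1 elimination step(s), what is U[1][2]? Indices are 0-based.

U[1][2] = 4

[col 0] pivot 3
  R1 -= 2*R0 → (0, 4, 4)  (L[1][0] := 2)
  R2 -= 5*R0 → (0, 4, 2)  (L[2][0] := 5)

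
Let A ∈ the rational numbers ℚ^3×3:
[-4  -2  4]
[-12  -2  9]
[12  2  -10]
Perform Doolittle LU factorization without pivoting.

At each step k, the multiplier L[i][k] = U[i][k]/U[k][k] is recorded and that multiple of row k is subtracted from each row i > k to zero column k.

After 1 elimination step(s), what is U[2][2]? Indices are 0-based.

U[2][2] = 2

k=0: U[0][0]=-4
  eliminate (1,0): mult=3, new row 1: (0, 4, -3); set L[1][0]=3
  eliminate (2,0): mult=-3, new row 2: (0, -4, 2); set L[2][0]=-3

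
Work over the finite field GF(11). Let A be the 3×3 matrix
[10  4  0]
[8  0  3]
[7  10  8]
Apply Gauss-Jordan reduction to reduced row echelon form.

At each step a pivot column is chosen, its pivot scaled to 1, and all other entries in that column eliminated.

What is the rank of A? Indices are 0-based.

pivot(0,0)=10: scale R0 → (1, 7, 0)
  clear (1,0): R1 −= (8)R0 → (0, 10, 3)
  clear (2,0): R2 −= (7)R0 → (0, 5, 8)
pivot(1,1)=10: scale R1 → (0, 1, 8)
  clear (0,1): R0 −= (7)R1 → (1, 0, 10)
  clear (2,1): R2 −= (5)R1 → (0, 0, 1)
pivot(2,2)=1: scale R2 → (0, 0, 1)
  clear (0,2): R0 −= (10)R2 → (1, 0, 0)
  clear (1,2): R1 −= (8)R2 → (0, 1, 0)

rank = 3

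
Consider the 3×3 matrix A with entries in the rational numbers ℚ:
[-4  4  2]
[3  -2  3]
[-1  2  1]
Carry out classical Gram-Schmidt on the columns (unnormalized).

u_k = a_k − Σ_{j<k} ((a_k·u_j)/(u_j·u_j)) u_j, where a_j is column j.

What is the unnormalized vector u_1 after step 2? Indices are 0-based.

Step 1: u_0 = a_0 = (-4, 3, -1).
Step 2: u_1 = a_1 − (-12/13)·u_0 = (4/13, 10/13, 14/13).

u_1 = (4/13, 10/13, 14/13)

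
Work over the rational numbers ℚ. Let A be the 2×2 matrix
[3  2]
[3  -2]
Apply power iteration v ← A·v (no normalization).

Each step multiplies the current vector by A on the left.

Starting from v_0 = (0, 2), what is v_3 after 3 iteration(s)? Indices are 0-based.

v_0 = (0, 2).
v_1 = A·v_0 = (4, -4).
v_2 = A·v_1 = (4, 20).
v_3 = A·v_2 = (52, -28).

v_3 = (52, -28)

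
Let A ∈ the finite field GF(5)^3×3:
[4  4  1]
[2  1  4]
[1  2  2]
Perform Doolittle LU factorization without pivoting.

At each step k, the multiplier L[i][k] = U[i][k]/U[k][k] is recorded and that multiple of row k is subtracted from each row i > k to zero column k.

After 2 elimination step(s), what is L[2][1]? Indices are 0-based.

L[2][1] = 4

k=0: U[0][0]=4
  eliminate (1,0): mult=3, new row 1: (0, 4, 1); set L[1][0]=3
  eliminate (2,0): mult=4, new row 2: (0, 1, 3); set L[2][0]=4
k=1: U[1][1]=4
  eliminate (2,1): mult=4, new row 2: (0, 0, 4); set L[2][1]=4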